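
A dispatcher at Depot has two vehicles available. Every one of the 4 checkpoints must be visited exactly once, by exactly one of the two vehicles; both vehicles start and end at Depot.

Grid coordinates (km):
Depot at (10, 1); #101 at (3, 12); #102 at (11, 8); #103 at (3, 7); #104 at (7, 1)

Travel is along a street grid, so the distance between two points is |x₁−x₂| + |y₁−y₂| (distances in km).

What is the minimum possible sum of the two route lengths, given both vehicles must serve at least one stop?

Minimum combined distance: 44 km.

Check every non-empty split of the stops between the two vehicles; for each half take its own optimal tour:
  {#101} + {#102, #103, #104}: 36 + 30 = 66
  {#102} + {#101, #103, #104}: 16 + 36 = 52
  {#101, #102} + {#103, #104}: 38 + 26 = 64
  {#103} + {#101, #102, #104}: 26 + 38 = 64
  {#101, #103} + {#102, #104}: 36 + 22 = 58
  {#102, #103} + {#101, #104}: 30 + 36 = 66
  … (7 splits in total)
  {#101, #102, #103} + {#104}: 38 + 6 = 44  ← best
Best: vehicle 1 Depot → #102 → #101 → #103 → Depot = 38; vehicle 2 Depot → #104 → Depot = 6; combined 44.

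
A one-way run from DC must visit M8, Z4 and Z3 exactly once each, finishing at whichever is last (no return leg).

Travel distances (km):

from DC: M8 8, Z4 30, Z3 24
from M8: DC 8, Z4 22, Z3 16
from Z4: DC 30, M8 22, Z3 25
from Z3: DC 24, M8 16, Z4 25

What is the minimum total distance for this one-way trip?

Minimum one-way distance = 49 km.

There are 3! = 6 possible orderings.
DC→M8→Z4→Z3: 8+22+25 = 55
DC→M8→Z3→Z4: 8+16+25 = 49
DC→Z4→M8→Z3: 30+22+16 = 68
DC→Z4→Z3→M8: 30+25+16 = 71
DC→Z3→M8→Z4: 24+16+22 = 62
DC→Z3→Z4→M8: 24+25+22 = 71
The minimum is 49.
One shortest path: DC → M8 → Z3 → Z4.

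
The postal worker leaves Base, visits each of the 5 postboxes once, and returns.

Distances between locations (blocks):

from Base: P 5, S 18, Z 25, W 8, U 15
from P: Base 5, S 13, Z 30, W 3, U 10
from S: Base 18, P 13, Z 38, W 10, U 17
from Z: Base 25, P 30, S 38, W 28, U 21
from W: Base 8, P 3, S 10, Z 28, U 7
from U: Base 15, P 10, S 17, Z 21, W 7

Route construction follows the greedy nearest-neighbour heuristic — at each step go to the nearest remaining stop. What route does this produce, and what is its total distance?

At Base the remaining stops are P 5, W 8, U 15, S 18, Z 25; go to P.
At P the remaining stops are W 3, U 10, S 13, Z 30; go to W.
At W the remaining stops are U 7, S 10, Z 28; go to U.
At U the remaining stops are S 17, Z 21; go to S.
At S the remaining stops are Z 38; go to Z.
Return Z→Base: 25.
Total = 5 + 3 + 7 + 17 + 38 + 25 = 95.

95 blocks along Base → P → W → U → S → Z → Base.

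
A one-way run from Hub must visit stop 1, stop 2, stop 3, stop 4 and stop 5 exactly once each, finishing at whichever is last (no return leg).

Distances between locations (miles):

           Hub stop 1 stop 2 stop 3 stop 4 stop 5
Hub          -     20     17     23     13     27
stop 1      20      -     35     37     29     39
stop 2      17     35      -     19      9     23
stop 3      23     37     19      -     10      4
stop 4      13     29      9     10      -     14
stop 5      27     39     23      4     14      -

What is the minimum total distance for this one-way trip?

There are 5! = 120 possible orderings.
Hub - stop 1 - stop 2 - stop 3 - stop 4 - stop 5: 20+35+19+10+14 = 98
Hub - stop 1 - stop 2 - stop 3 - stop 5 - stop 4: 20+35+19+4+14 = 92
Hub - stop 1 - stop 2 - stop 4 - stop 3 - stop 5: 20+35+9+10+4 = 78
Hub - stop 1 - stop 2 - stop 4 - stop 5 - stop 3: 20+35+9+14+4 = 82
Hub - stop 1 - stop 2 - stop 5 - stop 3 - stop 4: 20+35+23+4+10 = 92
Hub - stop 1 - stop 2 - stop 5 - stop 4 - stop 3: 20+35+23+14+10 = 102
Hub - stop 1 - stop 3 - stop 2 - stop 4 - stop 5: 20+37+19+9+14 = 99
Hub - stop 1 - stop 3 - stop 2 - stop 5 - stop 4: 20+37+19+23+14 = 113
Hub - stop 1 - stop 3 - stop 4 - stop 2 - stop 5: 20+37+10+9+23 = 99
Hub - stop 1 - stop 3 - stop 4 - stop 5 - stop 2: 20+37+10+14+23 = 104
Hub - stop 1 - stop 3 - stop 5 - stop 2 - stop 4: 20+37+4+23+9 = 93
Hub - stop 1 - stop 3 - stop 5 - stop 4 - stop 2: 20+37+4+14+9 = 84
Hub - stop 1 - stop 4 - stop 2 - stop 3 - stop 5: 20+29+9+19+4 = 81
Hub - stop 1 - stop 4 - stop 2 - stop 5 - stop 3: 20+29+9+23+4 = 85
… (106 more)
The minimum is 78.
One shortest path: Hub → stop 1 → stop 2 → stop 4 → stop 3 → stop 5.

Minimum one-way distance = 78 miles.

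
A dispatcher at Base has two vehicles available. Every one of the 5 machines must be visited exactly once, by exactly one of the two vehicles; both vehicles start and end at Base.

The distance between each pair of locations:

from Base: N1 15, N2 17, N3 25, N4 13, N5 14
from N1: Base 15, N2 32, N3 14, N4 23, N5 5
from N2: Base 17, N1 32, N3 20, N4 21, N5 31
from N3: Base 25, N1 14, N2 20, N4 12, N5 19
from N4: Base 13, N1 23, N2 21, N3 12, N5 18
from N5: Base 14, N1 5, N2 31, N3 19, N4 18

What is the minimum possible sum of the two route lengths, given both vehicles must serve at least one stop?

Check every non-empty split of the stops between the two vehicles; for each half take its own optimal tour:
  {N1} + {N2, N3, N4, N5}: 30 + 81 = 111
  {N2} + {N1, N3, N4, N5}: 34 + 58 = 92
  {N1, N2} + {N3, N4, N5}: 64 + 58 = 122
  {N3} + {N1, N2, N4, N5}: 50 + 76 = 126
  {N1, N3} + {N2, N4, N5}: 54 + 70 = 124
  {N2, N3} + {N1, N4, N5}: 62 + 51 = 113
  … (15 splits in total)
Best: vehicle 1 Base → N2 → Base = 34; vehicle 2 Base → N4 → N3 → N1 → N5 → Base = 58; combined 92.

92 — the smallest possible combined total.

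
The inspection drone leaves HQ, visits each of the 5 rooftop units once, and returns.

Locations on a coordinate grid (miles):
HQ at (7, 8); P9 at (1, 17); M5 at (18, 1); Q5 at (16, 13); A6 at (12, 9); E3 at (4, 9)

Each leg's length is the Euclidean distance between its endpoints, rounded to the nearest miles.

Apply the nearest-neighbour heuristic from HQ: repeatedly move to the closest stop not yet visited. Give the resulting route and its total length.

Total distance 63 miles via the nearest-neighbour route HQ → E3 → A6 → Q5 → M5 → P9 → HQ.

From HQ: distances to unvisited — E3=3, A6=5, Q5=10, P9=11, M5=13. Nearest is E3 (3).
From E3: distances to unvisited — A6=8, P9=9, Q5=13, M5=16. Nearest is A6 (8).
From A6: distances to unvisited — Q5=6, M5=10, P9=14. Nearest is Q5 (6).
From Q5: distances to unvisited — M5=12, P9=16. Nearest is M5 (12).
From M5: distances to unvisited — P9=23. Nearest is P9 (23).
Return P9→HQ: 11.
Total = 3 + 8 + 6 + 12 + 23 + 11 = 63.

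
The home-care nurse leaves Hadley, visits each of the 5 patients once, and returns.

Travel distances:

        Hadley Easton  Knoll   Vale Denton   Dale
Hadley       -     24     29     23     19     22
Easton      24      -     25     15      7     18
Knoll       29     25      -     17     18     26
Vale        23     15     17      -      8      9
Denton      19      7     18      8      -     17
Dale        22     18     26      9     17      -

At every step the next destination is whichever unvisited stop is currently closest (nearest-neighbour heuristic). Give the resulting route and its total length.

Nearest-neighbour total = 105; route Hadley → Denton → Easton → Vale → Dale → Knoll → Hadley.

Hadley → [Denton:19 / Dale:22 / Vale:23 / Easton:24 / Knoll:29] → Denton (19)
Denton → [Easton:7 / Vale:8 / Dale:17 / Knoll:18] → Easton (7)
Easton → [Vale:15 / Dale:18 / Knoll:25] → Vale (15)
Vale → [Dale:9 / Knoll:17] → Dale (9)
Dale → [Knoll:26] → Knoll (26)
Return Knoll→Hadley: 29.
Total = 19 + 7 + 15 + 9 + 26 + 29 = 105.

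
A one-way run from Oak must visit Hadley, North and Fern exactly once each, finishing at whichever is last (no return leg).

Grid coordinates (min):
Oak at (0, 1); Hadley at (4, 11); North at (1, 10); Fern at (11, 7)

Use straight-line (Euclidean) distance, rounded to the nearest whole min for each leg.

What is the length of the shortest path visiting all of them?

Minimum one-way distance = 20 min.

There are 3! = 6 possible orderings.
Oak → Hadley → North → Fern: 11+3+10 = 24
Oak → Hadley → Fern → North: 11+8+10 = 29
Oak → North → Hadley → Fern: 9+3+8 = 20
Oak → North → Fern → Hadley: 9+10+8 = 27
Oak → Fern → Hadley → North: 13+8+3 = 24
Oak → Fern → North → Hadley: 13+10+3 = 26
The minimum is 20.
One shortest path: Oak → North → Hadley → Fern.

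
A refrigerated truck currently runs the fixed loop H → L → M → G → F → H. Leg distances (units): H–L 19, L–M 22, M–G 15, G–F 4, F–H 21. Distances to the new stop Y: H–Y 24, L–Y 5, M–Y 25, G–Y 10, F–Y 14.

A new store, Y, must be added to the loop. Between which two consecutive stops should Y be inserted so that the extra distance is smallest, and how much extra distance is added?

Insertion cost between consecutive stops i–j is d(i,Y) + d(Y,j) − d(i,j):
  between H and L: 24 + 5 − 19 = 10
  between L and M: 5 + 25 − 22 = 8
  between M and G: 25 + 10 − 15 = 20
  between G and F: 10 + 14 − 4 = 20
  between F and H: 14 + 24 − 21 = 17
Cheapest insertion is between L and M, adding 8.
New total = 81 + 8 = 89.

Adding 8 by placing Y on the L–M leg.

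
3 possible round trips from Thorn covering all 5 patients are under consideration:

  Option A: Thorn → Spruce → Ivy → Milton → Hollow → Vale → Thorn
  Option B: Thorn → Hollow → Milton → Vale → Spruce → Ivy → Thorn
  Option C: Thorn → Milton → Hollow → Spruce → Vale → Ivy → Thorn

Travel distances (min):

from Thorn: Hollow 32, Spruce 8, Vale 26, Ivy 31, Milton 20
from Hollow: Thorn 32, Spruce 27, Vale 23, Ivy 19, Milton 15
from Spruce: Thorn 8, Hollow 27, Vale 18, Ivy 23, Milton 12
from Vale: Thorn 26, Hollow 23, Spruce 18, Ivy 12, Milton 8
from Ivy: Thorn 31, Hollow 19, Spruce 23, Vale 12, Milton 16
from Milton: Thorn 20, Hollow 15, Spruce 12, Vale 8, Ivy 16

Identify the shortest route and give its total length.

Option A: 8 + 23 + 16 + 15 + 23 + 26 = 111
Option B: 32 + 15 + 8 + 18 + 23 + 31 = 127
Option C: 20 + 15 + 27 + 18 + 12 + 31 = 123

111 min — Option A is the shortest.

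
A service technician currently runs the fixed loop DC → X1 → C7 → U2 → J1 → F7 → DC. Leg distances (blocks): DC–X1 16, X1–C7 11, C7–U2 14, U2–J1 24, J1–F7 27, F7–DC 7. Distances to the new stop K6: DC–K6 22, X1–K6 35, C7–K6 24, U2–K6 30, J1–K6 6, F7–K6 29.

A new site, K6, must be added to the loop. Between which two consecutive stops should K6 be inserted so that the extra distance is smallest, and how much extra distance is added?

Insertion cost between consecutive stops i–j is d(i,K6) + d(K6,j) − d(i,j):
  between DC and X1: 22 + 35 − 16 = 41
  between X1 and C7: 35 + 24 − 11 = 48
  between C7 and U2: 24 + 30 − 14 = 40
  between U2 and J1: 30 + 6 − 24 = 12
  between J1 and F7: 6 + 29 − 27 = 8
  between F7 and DC: 29 + 22 − 7 = 44
Cheapest insertion is between J1 and F7, adding 8.
New total = 99 + 8 = 107.

Adding 8 blocks by placing K6 on the J1–F7 leg.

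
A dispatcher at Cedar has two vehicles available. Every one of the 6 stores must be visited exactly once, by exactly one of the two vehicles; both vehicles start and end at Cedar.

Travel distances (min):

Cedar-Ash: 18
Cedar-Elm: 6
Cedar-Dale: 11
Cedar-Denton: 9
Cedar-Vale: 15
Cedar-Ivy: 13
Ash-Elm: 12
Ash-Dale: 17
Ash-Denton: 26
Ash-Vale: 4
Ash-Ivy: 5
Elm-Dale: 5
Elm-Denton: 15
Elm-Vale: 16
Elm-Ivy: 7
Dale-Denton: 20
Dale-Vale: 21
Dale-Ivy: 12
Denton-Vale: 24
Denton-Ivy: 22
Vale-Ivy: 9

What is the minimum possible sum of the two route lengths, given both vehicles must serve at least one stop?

65 min — the smallest possible combined total.

Try each way of splitting the stops between the two vehicles (each non-empty) and, for each split, find the best tour for each vehicle:
  {Ash} + {Elm, Dale, Denton, Vale, Ivy}: 36 + 65 = 101
  {Elm} + {Ash, Dale, Denton, Vale, Ivy}: 12 + 65 = 77
  {Ash, Elm} + {Dale, Denton, Vale, Ivy}: 36 + 65 = 101
  {Dale} + {Ash, Elm, Denton, Vale, Ivy}: 22 + 55 = 77
  {Ash, Dale} + {Elm, Denton, Vale, Ivy}: 46 + 55 = 101
  {Elm, Dale} + {Ash, Denton, Vale, Ivy}: 22 + 55 = 77
  … (31 splits in total)
  {Denton} + {Ash, Elm, Dale, Vale, Ivy}: 18 + 47 = 65  ← best
Best: vehicle 1 Cedar → Denton → Cedar = 18; vehicle 2 Cedar → Elm → Dale → Ivy → Ash → Vale → Cedar = 47; combined 65.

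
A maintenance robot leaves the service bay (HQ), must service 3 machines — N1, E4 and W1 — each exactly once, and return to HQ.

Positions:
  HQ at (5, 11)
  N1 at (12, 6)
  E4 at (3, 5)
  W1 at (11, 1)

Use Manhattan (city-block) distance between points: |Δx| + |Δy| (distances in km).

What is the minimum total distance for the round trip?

HQ → N1 → E4 → W1 → HQ: 12+10+12+16 = 50
HQ → N1 → W1 → E4 → HQ: 12+6+12+8 = 38
HQ → E4 → N1 → W1 → HQ: 8+10+6+16 = 40
The minimum is 38.
One optimal route: HQ → N1 → W1 → E4 → HQ (or its reverse).

38 km — the shortest possible round trip.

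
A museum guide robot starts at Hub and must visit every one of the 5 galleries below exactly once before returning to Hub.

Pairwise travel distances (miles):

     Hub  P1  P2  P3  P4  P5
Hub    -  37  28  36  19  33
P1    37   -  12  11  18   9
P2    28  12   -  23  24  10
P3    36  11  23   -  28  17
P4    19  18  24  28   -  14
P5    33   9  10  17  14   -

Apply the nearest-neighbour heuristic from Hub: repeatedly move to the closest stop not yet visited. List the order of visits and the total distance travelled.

From Hub: distances to unvisited — P4=19, P2=28, P5=33, P3=36, P1=37. Nearest is P4 (19).
From P4: distances to unvisited — P5=14, P1=18, P2=24, P3=28. Nearest is P5 (14).
From P5: distances to unvisited — P1=9, P2=10, P3=17. Nearest is P1 (9).
From P1: distances to unvisited — P3=11, P2=12. Nearest is P3 (11).
From P3: distances to unvisited — P2=23. Nearest is P2 (23).
Return P2→Hub: 28.
Total = 19 + 14 + 9 + 11 + 23 + 28 = 104.

Total distance 104 miles via the nearest-neighbour route Hub → P4 → P5 → P1 → P3 → P2 → Hub.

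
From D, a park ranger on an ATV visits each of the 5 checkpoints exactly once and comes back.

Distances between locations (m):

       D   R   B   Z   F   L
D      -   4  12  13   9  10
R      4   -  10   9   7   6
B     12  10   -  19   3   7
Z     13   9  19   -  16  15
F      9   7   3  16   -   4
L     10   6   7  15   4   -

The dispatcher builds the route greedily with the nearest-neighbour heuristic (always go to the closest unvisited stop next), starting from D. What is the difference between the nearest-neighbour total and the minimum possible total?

Excess over optimum: 2 m.

D: R=4, F=9, L=10, B=12, Z=13 ⇒ R
R: L=6, F=7, Z=9, B=10 ⇒ L
L: F=4, B=7, Z=15 ⇒ F
F: B=3, Z=16 ⇒ B
B: Z=19 ⇒ Z
NN route D → R → L → F → B → Z → D costs 49.
Optimal: D → R → Z → L → B → F → D costs 47 (by enumerating all 60 distinct tours).
Excess = 49 − 47 = 2.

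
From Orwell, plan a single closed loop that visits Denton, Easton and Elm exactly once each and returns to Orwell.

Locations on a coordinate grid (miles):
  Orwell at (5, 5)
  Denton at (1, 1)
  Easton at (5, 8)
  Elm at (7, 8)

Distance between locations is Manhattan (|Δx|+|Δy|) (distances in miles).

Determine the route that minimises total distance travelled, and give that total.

Minimum total distance: 26 miles.

With 3 stops there are 3!/2 = 3 distinct round trips (a route and its reverse cost the same).
Orwell - Denton - Easton - Elm - Orwell: 8+11+2+5 = 26
Orwell - Denton - Elm - Easton - Orwell: 8+13+2+3 = 26
Orwell - Easton - Denton - Elm - Orwell: 3+11+13+5 = 32
The minimum is 26.
One optimal route: Orwell → Denton → Easton → Elm → Orwell (or its reverse).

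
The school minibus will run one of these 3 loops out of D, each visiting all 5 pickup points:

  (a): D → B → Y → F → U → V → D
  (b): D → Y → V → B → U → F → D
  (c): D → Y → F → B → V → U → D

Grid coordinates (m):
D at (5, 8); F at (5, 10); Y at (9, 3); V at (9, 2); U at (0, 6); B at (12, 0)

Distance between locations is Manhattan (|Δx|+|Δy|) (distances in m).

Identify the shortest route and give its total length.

(a): 15 + 6 + 11 + 9 + 13 + 10 = 64
(b): 9 + 1 + 5 + 18 + 9 + 2 = 44
(c): 9 + 11 + 17 + 5 + 13 + 7 = 62

Shortest is (b), total 44 m.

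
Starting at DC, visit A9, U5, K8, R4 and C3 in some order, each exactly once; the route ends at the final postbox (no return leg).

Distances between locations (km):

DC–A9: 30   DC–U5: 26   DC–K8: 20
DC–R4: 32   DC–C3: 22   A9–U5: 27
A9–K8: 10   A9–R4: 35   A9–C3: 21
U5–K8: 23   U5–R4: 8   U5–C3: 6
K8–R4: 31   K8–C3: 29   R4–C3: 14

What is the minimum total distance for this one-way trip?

Shortest open route: 65 km.

There are 5! = 120 possible orderings.
DC → A9 → U5 → K8 → R4 → C3: 30+27+23+31+14 = 125
DC → A9 → U5 → K8 → C3 → R4: 30+27+23+29+14 = 123
DC → A9 → U5 → R4 → K8 → C3: 30+27+8+31+29 = 125
DC → A9 → U5 → R4 → C3 → K8: 30+27+8+14+29 = 108
DC → A9 → U5 → C3 → K8 → R4: 30+27+6+29+31 = 123
DC → A9 → U5 → C3 → R4 → K8: 30+27+6+14+31 = 108
DC → A9 → K8 → U5 → R4 → C3: 30+10+23+8+14 = 85
DC → A9 → K8 → U5 → C3 → R4: 30+10+23+6+14 = 83
DC → A9 → K8 → R4 → U5 → C3: 30+10+31+8+6 = 85
DC → A9 → K8 → R4 → C3 → U5: 30+10+31+14+6 = 91
DC → A9 → K8 → C3 → U5 → R4: 30+10+29+6+8 = 83
DC → A9 → K8 → C3 → R4 → U5: 30+10+29+14+8 = 91
DC → A9 → R4 → U5 → K8 → C3: 30+35+8+23+29 = 125
DC → A9 → R4 → U5 → C3 → K8: 30+35+8+6+29 = 108
… (106 more)
DC → K8 → A9 → C3 → U5 → R4: 20+10+21+6+8 = 65  ← best
The minimum is 65.
One shortest path: DC → K8 → A9 → C3 → U5 → R4.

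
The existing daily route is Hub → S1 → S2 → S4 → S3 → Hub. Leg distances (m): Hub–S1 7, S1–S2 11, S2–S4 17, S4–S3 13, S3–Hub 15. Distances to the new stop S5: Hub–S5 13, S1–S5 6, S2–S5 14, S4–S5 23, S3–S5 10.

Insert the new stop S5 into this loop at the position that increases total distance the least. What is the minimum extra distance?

Minimum extra distance: 8 m, inserting S5 between S3 and Hub.

Insertion cost between consecutive stops i–j is d(i,S5) + d(S5,j) − d(i,j):
  between Hub and S1: 13 + 6 − 7 = 12
  between S1 and S2: 6 + 14 − 11 = 9
  between S2 and S4: 14 + 23 − 17 = 20
  between S4 and S3: 23 + 10 − 13 = 20
  between S3 and Hub: 10 + 13 − 15 = 8
Cheapest insertion is between S3 and Hub, adding 8.
New total = 63 + 8 = 71.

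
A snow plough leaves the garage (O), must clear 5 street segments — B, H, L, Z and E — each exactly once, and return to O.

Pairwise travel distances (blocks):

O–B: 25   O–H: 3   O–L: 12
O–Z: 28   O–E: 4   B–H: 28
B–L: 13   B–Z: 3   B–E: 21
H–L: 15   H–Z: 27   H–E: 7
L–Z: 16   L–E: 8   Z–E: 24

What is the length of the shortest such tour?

Minimum total distance: 58 blocks.

There are 60 distinct closed tours to check (reversals are equivalent).
O - B - H - L - Z - E - O: 25+28+15+16+24+4 = 112
O - B - H - L - E - Z - O: 25+28+15+8+24+28 = 128
O - B - H - Z - L - E - O: 25+28+27+16+8+4 = 108
O - B - H - Z - E - L - O: 25+28+27+24+8+12 = 124
O - B - H - E - L - Z - O: 25+28+7+8+16+28 = 112
O - B - H - E - Z - L - O: 25+28+7+24+16+12 = 112
O - B - L - H - Z - E - O: 25+13+15+27+24+4 = 108
O - B - L - H - E - Z - O: 25+13+15+7+24+28 = 112
O - B - L - Z - H - E - O: 25+13+16+27+7+4 = 92
O - B - L - Z - E - H - O: 25+13+16+24+7+3 = 88
O - B - L - E - H - Z - O: 25+13+8+7+27+28 = 108
O - B - L - E - Z - H - O: 25+13+8+24+27+3 = 100
O - B - Z - H - L - E - O: 25+3+27+15+8+4 = 82
O - B - Z - H - E - L - O: 25+3+27+7+8+12 = 82
… (46 more)
O - H - Z - B - L - E - O: 3+27+3+13+8+4 = 58  ← best
The minimum is 58.
One optimal route: O → H → Z → B → L → E → O (or its reverse).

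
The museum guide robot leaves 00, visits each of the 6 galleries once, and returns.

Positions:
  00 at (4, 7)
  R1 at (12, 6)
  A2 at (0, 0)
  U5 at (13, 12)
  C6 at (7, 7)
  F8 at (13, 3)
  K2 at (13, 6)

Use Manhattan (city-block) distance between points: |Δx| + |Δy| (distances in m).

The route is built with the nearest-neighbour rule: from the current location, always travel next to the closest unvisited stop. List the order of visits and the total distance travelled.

Total distance 58 m via the nearest-neighbour route 00 → C6 → R1 → K2 → F8 → U5 → A2 → 00.

00 → [C6:3 / R1:9 / K2:10 / A2:11 / F8:13 / U5:14] → C6 (3)
C6 → [R1:6 / K2:7 / F8:10 / U5:11 / A2:14] → R1 (6)
R1 → [K2:1 / F8:4 / U5:7 / A2:18] → K2 (1)
K2 → [F8:3 / U5:6 / A2:19] → F8 (3)
F8 → [U5:9 / A2:16] → U5 (9)
U5 → [A2:25] → A2 (25)
Return A2→00: 11.
Total = 3 + 6 + 1 + 3 + 9 + 25 + 11 = 58.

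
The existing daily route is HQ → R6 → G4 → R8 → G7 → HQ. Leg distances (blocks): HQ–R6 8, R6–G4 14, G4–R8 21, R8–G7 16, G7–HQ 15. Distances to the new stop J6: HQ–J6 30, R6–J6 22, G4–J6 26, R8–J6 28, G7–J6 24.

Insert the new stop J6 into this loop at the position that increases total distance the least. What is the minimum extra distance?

+33 blocks — insert J6 between G4 and R8.

Insertion cost between consecutive stops i–j is d(i,J6) + d(J6,j) − d(i,j):
  between HQ and R6: 30 + 22 − 8 = 44
  between R6 and G4: 22 + 26 − 14 = 34
  between G4 and R8: 26 + 28 − 21 = 33
  between R8 and G7: 28 + 24 − 16 = 36
  between G7 and HQ: 24 + 30 − 15 = 39
Cheapest insertion is between G4 and R8, adding 33.
New total = 74 + 33 = 107.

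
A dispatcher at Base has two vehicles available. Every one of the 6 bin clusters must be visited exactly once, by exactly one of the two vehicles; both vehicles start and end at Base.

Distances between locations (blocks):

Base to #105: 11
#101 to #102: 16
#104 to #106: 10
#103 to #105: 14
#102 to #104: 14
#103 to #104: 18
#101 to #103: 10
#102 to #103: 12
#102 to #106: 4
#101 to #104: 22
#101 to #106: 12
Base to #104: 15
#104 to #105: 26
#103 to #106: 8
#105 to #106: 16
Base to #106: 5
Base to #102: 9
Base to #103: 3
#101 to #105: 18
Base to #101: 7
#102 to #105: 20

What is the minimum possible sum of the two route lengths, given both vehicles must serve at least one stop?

80 blocks — the smallest possible combined total.

Check every non-empty split of the stops between the two vehicles; for each half take its own optimal tour:
  {#101} + {#102, #103, #104, #105, #106}: 14 + 66 = 80
  {#102} + {#101, #103, #104, #105, #106}: 18 + 72 = 90
  {#101, #102} + {#103, #104, #105, #106}: 32 + 58 = 90
  {#103} + {#101, #102, #104, #105, #106}: 6 + 74 = 80
  {#101, #103} + {#102, #104, #105, #106}: 20 + 60 = 80
  {#102, #103} + {#101, #104, #105, #106}: 24 + 66 = 90
  … (31 splits in total)
Best: vehicle 1 Base → #101 → Base = 14; vehicle 2 Base → #102 → #104 → #106 → #103 → #105 → Base = 66; combined 80.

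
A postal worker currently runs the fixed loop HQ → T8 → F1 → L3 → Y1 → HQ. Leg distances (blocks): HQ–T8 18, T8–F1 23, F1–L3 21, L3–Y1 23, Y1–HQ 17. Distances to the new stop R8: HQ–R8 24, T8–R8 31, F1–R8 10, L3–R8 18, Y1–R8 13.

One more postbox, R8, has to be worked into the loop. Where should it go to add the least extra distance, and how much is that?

Minimum extra distance: 7 blocks, inserting R8 between F1 and L3.

Insertion cost between consecutive stops i–j is d(i,R8) + d(R8,j) − d(i,j):
  between HQ and T8: 24 + 31 − 18 = 37
  between T8 and F1: 31 + 10 − 23 = 18
  between F1 and L3: 10 + 18 − 21 = 7
  between L3 and Y1: 18 + 13 − 23 = 8
  between Y1 and HQ: 13 + 24 − 17 = 20
Cheapest insertion is between F1 and L3, adding 7.
New total = 102 + 7 = 109.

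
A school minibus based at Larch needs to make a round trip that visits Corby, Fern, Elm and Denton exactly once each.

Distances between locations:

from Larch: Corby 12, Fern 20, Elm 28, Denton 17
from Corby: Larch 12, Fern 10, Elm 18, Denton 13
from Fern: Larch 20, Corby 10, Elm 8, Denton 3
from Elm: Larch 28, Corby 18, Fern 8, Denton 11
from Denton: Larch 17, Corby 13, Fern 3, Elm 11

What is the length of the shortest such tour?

58 — the shortest possible round trip.

There are 12 distinct closed tours to check (reversals are equivalent).
Larch → Corby → Fern → Elm → Denton → Larch: 12+10+8+11+17 = 58
Larch → Corby → Fern → Denton → Elm → Larch: 12+10+3+11+28 = 64
Larch → Corby → Elm → Fern → Denton → Larch: 12+18+8+3+17 = 58
Larch → Corby → Elm → Denton → Fern → Larch: 12+18+11+3+20 = 64
Larch → Corby → Denton → Fern → Elm → Larch: 12+13+3+8+28 = 64
Larch → Corby → Denton → Elm → Fern → Larch: 12+13+11+8+20 = 64
Larch → Fern → Corby → Elm → Denton → Larch: 20+10+18+11+17 = 76
Larch → Fern → Corby → Denton → Elm → Larch: 20+10+13+11+28 = 82
Larch → Fern → Elm → Corby → Denton → Larch: 20+8+18+13+17 = 76
Larch → Fern → Denton → Corby → Elm → Larch: 20+3+13+18+28 = 82
Larch → Elm → Corby → Fern → Denton → Larch: 28+18+10+3+17 = 76
Larch → Elm → Fern → Corby → Denton → Larch: 28+8+10+13+17 = 76
The minimum is 58.
One optimal route: Larch → Corby → Fern → Elm → Denton → Larch (or its reverse).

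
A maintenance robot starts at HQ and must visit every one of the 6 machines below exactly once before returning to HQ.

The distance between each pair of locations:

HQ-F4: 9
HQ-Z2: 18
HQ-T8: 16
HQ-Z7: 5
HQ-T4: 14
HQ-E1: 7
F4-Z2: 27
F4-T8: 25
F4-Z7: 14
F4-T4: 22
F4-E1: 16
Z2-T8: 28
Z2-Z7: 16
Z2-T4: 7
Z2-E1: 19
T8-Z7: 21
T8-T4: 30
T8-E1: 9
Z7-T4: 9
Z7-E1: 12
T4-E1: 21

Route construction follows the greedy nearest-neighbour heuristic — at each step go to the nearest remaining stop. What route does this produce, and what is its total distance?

83 along HQ → Z7 → T4 → Z2 → E1 → T8 → F4 → HQ.

HQ → [Z7:5 / E1:7 / F4:9 / T4:14 / T8:16 / Z2:18] → Z7 (5)
Z7 → [T4:9 / E1:12 / F4:14 / Z2:16 / T8:21] → T4 (9)
T4 → [Z2:7 / E1:21 / F4:22 / T8:30] → Z2 (7)
Z2 → [E1:19 / F4:27 / T8:28] → E1 (19)
E1 → [T8:9 / F4:16] → T8 (9)
T8 → [F4:25] → F4 (25)
Return F4→HQ: 9.
Total = 5 + 9 + 7 + 19 + 9 + 25 + 9 = 83.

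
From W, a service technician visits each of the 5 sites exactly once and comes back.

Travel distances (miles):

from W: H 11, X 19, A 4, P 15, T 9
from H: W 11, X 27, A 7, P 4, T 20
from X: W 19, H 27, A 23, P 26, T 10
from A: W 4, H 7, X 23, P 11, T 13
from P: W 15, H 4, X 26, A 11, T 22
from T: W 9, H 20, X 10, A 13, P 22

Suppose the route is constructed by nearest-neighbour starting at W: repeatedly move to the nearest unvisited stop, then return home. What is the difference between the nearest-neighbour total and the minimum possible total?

W: A=4, T=9, H=11, P=15, X=19 ⇒ A
A: H=7, P=11, T=13, X=23 ⇒ H
H: P=4, T=20, X=27 ⇒ P
P: T=22, X=26 ⇒ T
T: X=10 ⇒ X
NN route W → A → H → P → T → X → W costs 66.
Optimal: W → A → H → P → X → T → W costs 60 (by enumerating all 60 distinct tours).
Excess = 66 − 60 = 6.

Excess over optimum: 6 miles.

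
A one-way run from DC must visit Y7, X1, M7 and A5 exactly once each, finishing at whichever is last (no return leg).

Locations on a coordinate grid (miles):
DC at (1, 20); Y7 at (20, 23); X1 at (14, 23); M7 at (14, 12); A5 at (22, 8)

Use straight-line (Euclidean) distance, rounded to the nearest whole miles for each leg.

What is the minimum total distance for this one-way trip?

41 miles — the minimum one-way total.

There are 4! = 24 possible orderings.
DC - Y7 - X1 - M7 - A5: 19+6+11+9 = 45
DC - Y7 - X1 - A5 - M7: 19+6+17+9 = 51
DC - Y7 - M7 - X1 - A5: 19+13+11+17 = 60
DC - Y7 - M7 - A5 - X1: 19+13+9+17 = 58
DC - Y7 - A5 - X1 - M7: 19+15+17+11 = 62
DC - Y7 - A5 - M7 - X1: 19+15+9+11 = 54
DC - X1 - Y7 - M7 - A5: 13+6+13+9 = 41
DC - X1 - Y7 - A5 - M7: 13+6+15+9 = 43
DC - X1 - M7 - Y7 - A5: 13+11+13+15 = 52
DC - X1 - M7 - A5 - Y7: 13+11+9+15 = 48
DC - X1 - A5 - Y7 - M7: 13+17+15+13 = 58
DC - X1 - A5 - M7 - Y7: 13+17+9+13 = 52
DC - M7 - Y7 - X1 - A5: 15+13+6+17 = 51
DC - M7 - Y7 - A5 - X1: 15+13+15+17 = 60
… (10 more)
The minimum is 41.
One shortest path: DC → X1 → Y7 → M7 → A5.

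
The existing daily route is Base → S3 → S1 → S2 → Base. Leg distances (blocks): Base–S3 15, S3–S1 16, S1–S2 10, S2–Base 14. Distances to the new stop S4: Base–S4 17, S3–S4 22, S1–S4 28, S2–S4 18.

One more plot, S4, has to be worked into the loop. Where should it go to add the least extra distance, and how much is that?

Insertion cost between consecutive stops i–j is d(i,S4) + d(S4,j) − d(i,j):
  between Base and S3: 17 + 22 − 15 = 24
  between S3 and S1: 22 + 28 − 16 = 34
  between S1 and S2: 28 + 18 − 10 = 36
  between S2 and Base: 18 + 17 − 14 = 21
Cheapest insertion is between S2 and Base, adding 21.
New total = 55 + 21 = 76.

Minimum extra distance: 21 blocks, inserting S4 between S2 and Base.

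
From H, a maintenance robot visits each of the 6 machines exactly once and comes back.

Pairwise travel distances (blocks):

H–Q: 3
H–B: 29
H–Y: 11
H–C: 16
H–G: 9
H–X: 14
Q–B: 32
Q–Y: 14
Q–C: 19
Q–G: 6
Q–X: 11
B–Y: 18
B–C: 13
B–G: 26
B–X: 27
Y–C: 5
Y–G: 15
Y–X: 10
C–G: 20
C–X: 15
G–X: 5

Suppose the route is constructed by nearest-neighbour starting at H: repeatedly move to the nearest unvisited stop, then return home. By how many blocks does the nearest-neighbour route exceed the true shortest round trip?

H: Q=3, G=9, Y=11, X=14, C=16, B=29 ⇒ Q
Q: G=6, X=11, Y=14, C=19, B=32 ⇒ G
G: X=5, Y=15, C=20, B=26 ⇒ X
X: Y=10, C=15, B=27 ⇒ Y
Y: C=5, B=18 ⇒ C
C: B=13 ⇒ B
NN route H → Q → G → X → Y → C → B → H costs 71.
Optimal: H → Q → G → X → B → C → Y → H costs 70 (by enumerating all 360 distinct tours).
Excess = 71 − 70 = 1.

Excess over optimum: 1 blocks.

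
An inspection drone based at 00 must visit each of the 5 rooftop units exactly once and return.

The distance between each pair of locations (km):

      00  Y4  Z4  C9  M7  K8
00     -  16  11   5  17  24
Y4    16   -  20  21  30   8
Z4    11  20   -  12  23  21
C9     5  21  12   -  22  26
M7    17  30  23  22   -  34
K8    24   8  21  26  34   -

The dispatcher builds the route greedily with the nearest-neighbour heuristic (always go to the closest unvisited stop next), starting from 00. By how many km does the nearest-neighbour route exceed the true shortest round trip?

00: C9=5, Z4=11, Y4=16, M7=17, K8=24 ⇒ C9
C9: Z4=12, Y4=21, M7=22, K8=26 ⇒ Z4
Z4: Y4=20, K8=21, M7=23 ⇒ Y4
Y4: K8=8, M7=30 ⇒ K8
K8: M7=34 ⇒ M7
NN route 00 → C9 → Z4 → Y4 → K8 → M7 → 00 costs 96.
Optimal: 00 → C9 → Z4 → K8 → Y4 → M7 → 00 costs 93 (by enumerating all 60 distinct tours).
Excess = 96 − 93 = 3.

The nearest-neighbour route is 3 km longer than optimal.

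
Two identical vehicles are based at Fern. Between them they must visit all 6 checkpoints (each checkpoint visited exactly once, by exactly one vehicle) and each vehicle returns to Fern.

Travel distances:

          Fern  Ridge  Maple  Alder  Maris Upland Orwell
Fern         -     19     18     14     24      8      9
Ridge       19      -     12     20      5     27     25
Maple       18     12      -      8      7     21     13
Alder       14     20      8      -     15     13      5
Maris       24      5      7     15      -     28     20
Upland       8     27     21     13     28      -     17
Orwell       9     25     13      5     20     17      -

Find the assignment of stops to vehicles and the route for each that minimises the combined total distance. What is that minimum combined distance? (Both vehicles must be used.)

Minimum combined distance: 69.

Try each way of splitting the stops between the two vehicles (each non-empty) and, for each split, find the best tour for each vehicle:
  {Ridge} + {Maple, Alder, Maris, Upland, Orwell}: 38 + 65 = 103
  {Maple} + {Ridge, Alder, Maris, Upland, Orwell}: 36 + 69 = 105
  {Ridge, Maple} + {Alder, Maris, Upland, Orwell}: 49 + 65 = 114
  {Alder} + {Ridge, Maple, Maris, Upland, Orwell}: 28 + 69 = 97
  {Ridge, Alder} + {Maple, Maris, Upland, Orwell}: 53 + 65 = 118
  {Maple, Alder} + {Ridge, Maris, Upland, Orwell}: 40 + 69 = 109
  … (31 splits in total)
  {Upland} + {Ridge, Maple, Alder, Maris, Orwell}: 16 + 53 = 69  ← best
Best: vehicle 1 Fern → Upland → Fern = 16; vehicle 2 Fern → Ridge → Maris → Maple → Alder → Orwell → Fern = 53; combined 69.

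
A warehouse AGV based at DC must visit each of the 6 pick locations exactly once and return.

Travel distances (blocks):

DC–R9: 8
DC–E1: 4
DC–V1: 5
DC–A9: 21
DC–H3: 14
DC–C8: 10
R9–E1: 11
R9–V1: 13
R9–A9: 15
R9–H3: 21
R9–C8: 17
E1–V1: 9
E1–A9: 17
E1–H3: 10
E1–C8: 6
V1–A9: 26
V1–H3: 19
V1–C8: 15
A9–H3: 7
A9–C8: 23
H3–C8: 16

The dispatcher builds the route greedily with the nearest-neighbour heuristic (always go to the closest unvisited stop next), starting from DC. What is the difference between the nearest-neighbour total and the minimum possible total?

DC: E1=4, V1=5, R9=8, C8=10, H3=14, A9=21 ⇒ E1
E1: C8=6, V1=9, H3=10, R9=11, A9=17 ⇒ C8
C8: V1=15, H3=16, R9=17, A9=23 ⇒ V1
V1: R9=13, H3=19, A9=26 ⇒ R9
R9: A9=15, H3=21 ⇒ A9
A9: H3=7 ⇒ H3
NN route DC → E1 → C8 → V1 → R9 → A9 → H3 → DC costs 74.
Optimal: DC → R9 → A9 → H3 → E1 → C8 → V1 → DC costs 66 (by enumerating all 360 distinct tours).
Excess = 74 − 66 = 8.

8 blocks longer than the optimal tour.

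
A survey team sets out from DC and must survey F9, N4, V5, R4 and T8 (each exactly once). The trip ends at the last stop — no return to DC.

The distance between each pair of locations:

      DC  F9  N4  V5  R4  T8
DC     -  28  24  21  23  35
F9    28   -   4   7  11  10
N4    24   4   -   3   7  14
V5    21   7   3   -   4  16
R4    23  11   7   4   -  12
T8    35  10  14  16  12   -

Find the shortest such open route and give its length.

There are 5! = 120 possible orderings.
DC → F9 → N4 → V5 → R4 → T8: 28+4+3+4+12 = 51
DC → F9 → N4 → V5 → T8 → R4: 28+4+3+16+12 = 63
DC → F9 → N4 → R4 → V5 → T8: 28+4+7+4+16 = 59
DC → F9 → N4 → R4 → T8 → V5: 28+4+7+12+16 = 67
DC → F9 → N4 → T8 → V5 → R4: 28+4+14+16+4 = 66
DC → F9 → N4 → T8 → R4 → V5: 28+4+14+12+4 = 62
DC → F9 → V5 → N4 → R4 → T8: 28+7+3+7+12 = 57
DC → F9 → V5 → N4 → T8 → R4: 28+7+3+14+12 = 64
DC → F9 → V5 → R4 → N4 → T8: 28+7+4+7+14 = 60
DC → F9 → V5 → R4 → T8 → N4: 28+7+4+12+14 = 65
DC → F9 → V5 → T8 → N4 → R4: 28+7+16+14+7 = 72
DC → F9 → V5 → T8 → R4 → N4: 28+7+16+12+7 = 70
DC → F9 → R4 → N4 → V5 → T8: 28+11+7+3+16 = 65
DC → F9 → R4 → N4 → T8 → V5: 28+11+7+14+16 = 76
… (106 more)
DC → R4 → V5 → N4 → F9 → T8: 23+4+3+4+10 = 44  ← best
The minimum is 44.
One shortest path: DC → R4 → V5 → N4 → F9 → T8.

Minimum one-way distance = 44.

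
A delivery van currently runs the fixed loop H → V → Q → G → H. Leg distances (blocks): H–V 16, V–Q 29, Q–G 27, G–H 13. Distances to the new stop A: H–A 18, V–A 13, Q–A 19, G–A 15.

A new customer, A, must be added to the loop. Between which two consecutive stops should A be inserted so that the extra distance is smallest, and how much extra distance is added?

Adding 3 blocks by placing A on the V–Q leg.

Insertion cost between consecutive stops i–j is d(i,A) + d(A,j) − d(i,j):
  between H and V: 18 + 13 − 16 = 15
  between V and Q: 13 + 19 − 29 = 3
  between Q and G: 19 + 15 − 27 = 7
  between G and H: 15 + 18 − 13 = 20
Cheapest insertion is between V and Q, adding 3.
New total = 85 + 3 = 88.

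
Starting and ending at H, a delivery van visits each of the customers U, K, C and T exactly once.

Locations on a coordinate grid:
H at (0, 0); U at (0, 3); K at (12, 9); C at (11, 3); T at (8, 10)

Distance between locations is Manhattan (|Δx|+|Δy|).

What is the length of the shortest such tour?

There are 12 distinct closed tours to check (reversals are equivalent).
H-U-K-C-T-H: 3+18+7+10+18 = 56
H-U-K-T-C-H: 3+18+5+10+14 = 50
H-U-C-K-T-H: 3+11+7+5+18 = 44
H-U-C-T-K-H: 3+11+10+5+21 = 50
H-U-T-K-C-H: 3+15+5+7+14 = 44
H-U-T-C-K-H: 3+15+10+7+21 = 56
H-K-U-C-T-H: 21+18+11+10+18 = 78
H-K-U-T-C-H: 21+18+15+10+14 = 78
H-K-C-U-T-H: 21+7+11+15+18 = 72
H-K-T-U-C-H: 21+5+15+11+14 = 66
H-C-U-K-T-H: 14+11+18+5+18 = 66
H-C-K-U-T-H: 14+7+18+15+18 = 72
The minimum is 44.
One optimal route: H → U → C → K → T → H (or its reverse).

44 — the shortest possible round trip.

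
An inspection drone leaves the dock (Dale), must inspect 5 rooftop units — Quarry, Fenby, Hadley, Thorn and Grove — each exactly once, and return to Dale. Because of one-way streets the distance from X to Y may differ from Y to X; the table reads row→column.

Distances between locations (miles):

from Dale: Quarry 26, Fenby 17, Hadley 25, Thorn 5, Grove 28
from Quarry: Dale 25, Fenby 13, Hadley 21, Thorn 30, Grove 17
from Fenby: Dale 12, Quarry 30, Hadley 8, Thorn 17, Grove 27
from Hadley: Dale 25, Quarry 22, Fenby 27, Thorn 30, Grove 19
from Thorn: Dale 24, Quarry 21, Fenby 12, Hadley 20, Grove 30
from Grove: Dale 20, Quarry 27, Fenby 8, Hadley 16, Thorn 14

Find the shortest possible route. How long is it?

Shortest round trip = 84 miles.

Dale→Quarry→Fenby→Hadley→Thorn→Grove→Dale: 26+13+8+30+30+20 = 127
Dale→Quarry→Fenby→Hadley→Grove→Thorn→Dale: 26+13+8+19+14+24 = 104
Dale→Quarry→Fenby→Thorn→Hadley→Grove→Dale: 26+13+17+20+19+20 = 115
Dale→Quarry→Fenby→Thorn→Grove→Hadley→Dale: 26+13+17+30+16+25 = 127
Dale→Quarry→Fenby→Grove→Hadley→Thorn→Dale: 26+13+27+16+30+24 = 136
Dale→Quarry→Fenby→Grove→Thorn→Hadley→Dale: 26+13+27+14+20+25 = 125
Dale→Quarry→Hadley→Fenby→Thorn→Grove→Dale: 26+21+27+17+30+20 = 141
Dale→Quarry→Hadley→Fenby→Grove→Thorn→Dale: 26+21+27+27+14+24 = 139
Dale→Quarry→Hadley→Thorn→Fenby→Grove→Dale: 26+21+30+12+27+20 = 136
Dale→Quarry→Hadley→Thorn→Grove→Fenby→Dale: 26+21+30+30+8+12 = 127
Dale→Quarry→Hadley→Grove→Fenby→Thorn→Dale: 26+21+19+8+17+24 = 115
Dale→Quarry→Hadley→Grove→Thorn→Fenby→Dale: 26+21+19+14+12+12 = 104
Dale→Quarry→Thorn→Fenby→Hadley→Grove→Dale: 26+30+12+8+19+20 = 115
Dale→Quarry→Thorn→Fenby→Grove→Hadley→Dale: 26+30+12+27+16+25 = 136
… (106 more)
Dale→Thorn→Quarry→Grove→Fenby→Hadley→Dale: 5+21+17+8+8+25 = 84  ← best
The minimum is 84.
One optimal route: Dale → Thorn → Quarry → Grove → Fenby → Hadley → Dale.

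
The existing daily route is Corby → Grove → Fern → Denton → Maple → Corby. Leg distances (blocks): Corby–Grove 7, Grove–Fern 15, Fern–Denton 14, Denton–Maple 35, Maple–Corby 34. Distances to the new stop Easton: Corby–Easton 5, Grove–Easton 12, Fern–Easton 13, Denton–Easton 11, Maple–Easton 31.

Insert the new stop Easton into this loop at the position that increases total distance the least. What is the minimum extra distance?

Insertion cost between consecutive stops i–j is d(i,Easton) + d(Easton,j) − d(i,j):
  between Corby and Grove: 5 + 12 − 7 = 10
  between Grove and Fern: 12 + 13 − 15 = 10
  between Fern and Denton: 13 + 11 − 14 = 10
  between Denton and Maple: 11 + 31 − 35 = 7
  between Maple and Corby: 31 + 5 − 34 = 2
Cheapest insertion is between Maple and Corby, adding 2.
New total = 105 + 2 = 107.

Adding 2 blocks by placing Easton on the Maple–Corby leg.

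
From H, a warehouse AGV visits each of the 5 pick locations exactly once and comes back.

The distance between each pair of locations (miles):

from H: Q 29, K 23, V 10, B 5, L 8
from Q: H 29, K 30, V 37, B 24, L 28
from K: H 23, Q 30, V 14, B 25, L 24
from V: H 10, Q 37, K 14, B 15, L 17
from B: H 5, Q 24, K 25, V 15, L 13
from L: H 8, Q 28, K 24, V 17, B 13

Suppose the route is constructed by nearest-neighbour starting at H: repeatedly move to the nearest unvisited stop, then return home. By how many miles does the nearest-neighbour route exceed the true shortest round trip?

10 miles longer than the optimal tour.

H: B=5, L=8, V=10, K=23, Q=29 ⇒ B
B: L=13, V=15, Q=24, K=25 ⇒ L
L: V=17, K=24, Q=28 ⇒ V
V: K=14, Q=37 ⇒ K
K: Q=30 ⇒ Q
NN route H → B → L → V → K → Q → H costs 108.
Optimal: H → B → Q → K → V → L → H costs 98 (by enumerating all 60 distinct tours).
Excess = 108 − 98 = 10.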